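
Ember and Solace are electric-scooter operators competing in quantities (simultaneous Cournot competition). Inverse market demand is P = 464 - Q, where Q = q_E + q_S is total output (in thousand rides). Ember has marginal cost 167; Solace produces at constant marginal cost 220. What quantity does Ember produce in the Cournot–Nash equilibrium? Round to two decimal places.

Ember's profit: π_E = (464 - Q)q_E - (167q_E). Setting ∂π_E/∂q_E = 0: 297 - 2q_E - (q_S) = 0.
Solace's first-order condition: 244 - 2q_S - (q_E) = 0.
Best responses: q_E = (297 - q_S)/2, q_S = (244 - q_E)/2.
Substituting one into the other gives q_E = 350/3 and q_S = 191/3.

116.67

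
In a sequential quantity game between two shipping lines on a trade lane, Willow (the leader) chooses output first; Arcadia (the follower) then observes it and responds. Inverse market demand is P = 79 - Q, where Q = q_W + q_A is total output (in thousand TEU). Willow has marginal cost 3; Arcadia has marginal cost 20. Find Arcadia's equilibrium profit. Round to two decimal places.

Solve by backward induction. Given q_W, the follower Arcadia maximises π_A = (79 - q_W - q_A)q_A - 20q_A.
Follower FOC: 59 - q_W - 2q_A = 0, so q_A(q_W) = (59 - q_W)/2.
Willow substitutes q_A(q_W) into its own profit: π_W = q_W(79 - q_W - (59 - q_W)/2) - 3q_W = (99/2 - (1/2)q_W)q_W - 3q_W.
Maximising: ∂π_W/∂q_W = 93/2 - q_W = 0, giving q_W = 93/2.
Then q_A = (59 - 93/2)/2 = 25/4.
Price P = 79 - 211/4 = 105/4.
Arcadia's profit: (105/4 - 20)·(25/4) = 625/16.

39.06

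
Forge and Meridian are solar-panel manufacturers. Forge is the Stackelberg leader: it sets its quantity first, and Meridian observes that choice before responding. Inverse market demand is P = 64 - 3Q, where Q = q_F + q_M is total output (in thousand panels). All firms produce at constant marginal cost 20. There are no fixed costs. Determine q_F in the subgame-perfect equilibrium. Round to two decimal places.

7.33

The follower Meridian best-responds to any q_F: π_M = (64 - 3Q)q_M - 20q_M.
∂π_M/∂q_M = 44 - 3q_F - 6q_M = 0 gives the reaction function q_M = (44 - 3q_F)/6.
The leader anticipates this reaction. Substituting into P = 64 - 3Q gives P = 42 - (3/2)q_F, so π_F = (42 - (3/2)q_F)q_F - 20q_F.
The leader's first-order condition 22 - 3q_F = 0 yields q_F = 22/3.
Then q_M = (44 - 3·(22/3))/6 = 11/3.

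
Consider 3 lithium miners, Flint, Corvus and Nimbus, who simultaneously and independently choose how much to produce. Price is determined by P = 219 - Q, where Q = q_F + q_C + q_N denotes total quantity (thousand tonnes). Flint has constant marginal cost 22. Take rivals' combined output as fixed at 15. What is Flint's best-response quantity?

91

With rivals' combined output fixed at 15, Flint's profit is π_F = (219 - 15 - q_F)q_F - (22q_F) = (204 - q_F)q_F - (22q_F).
∂π_F/∂q_F = 182 - 2q_F = 0, so q_F = 91.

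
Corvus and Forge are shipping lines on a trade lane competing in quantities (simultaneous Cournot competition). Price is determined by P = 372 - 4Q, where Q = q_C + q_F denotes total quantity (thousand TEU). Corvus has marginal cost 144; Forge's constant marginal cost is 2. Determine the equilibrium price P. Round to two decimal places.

Corvus's profit: π_C = (372 - 4Q)q_C - (144q_C). Setting ∂π_C/∂q_C = 0: 228 - 8q_C - 4(q_F) = 0.
Forge's profit: π_F = (372 - 4Q)q_F - (2q_F). Setting ∂π_F/∂q_F = 0: 370 - 8q_F - 4(q_C) = 0.
So q_C = (228 - 4q_F)/8 and q_F = (370 - 4q_C)/8.
Solving the pair: q_C = 43/6, q_F = 128/3.
Total output Q = 299/6, so price P = 372 - 4·(299/6) = 518/3.

172.67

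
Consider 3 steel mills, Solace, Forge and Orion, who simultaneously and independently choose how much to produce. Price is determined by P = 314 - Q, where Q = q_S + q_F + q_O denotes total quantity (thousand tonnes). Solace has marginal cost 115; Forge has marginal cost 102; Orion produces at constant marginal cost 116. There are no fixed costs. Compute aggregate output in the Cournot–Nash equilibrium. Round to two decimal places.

152.25

Solace's profit: π_S = (314 - Q)q_S - (115q_S). Setting ∂π_S/∂q_S = 0: 199 - 2q_S - (q_F + q_O) = 0.
Forge's first-order condition: 212 - 2q_F - (q_S + q_O) = 0.
Orion's profit: π_O = (314 - Q)q_O - (116q_O). Setting ∂π_O/∂q_O = 0: 198 - 2q_O - (q_S + q_F) = 0.
Adding the 3 first-order conditions: 609 − 4Q = 0, so Q = 609/4.
Back-substituting: q_S = (199 − 609/4) = 187/4, q_F = (212 − 609/4) = 239/4, q_O = (198 − 609/4) = 183/4.
Total output Q = 187/4 + 239/4 + 183/4 = 609/4.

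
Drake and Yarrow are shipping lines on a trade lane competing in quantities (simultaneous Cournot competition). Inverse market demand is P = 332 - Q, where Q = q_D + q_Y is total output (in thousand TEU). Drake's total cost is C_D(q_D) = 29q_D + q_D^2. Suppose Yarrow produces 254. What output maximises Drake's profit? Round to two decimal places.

12.25

With the rival's output fixed at 254, Drake's profit is π_D = (332 - 254 - q_D)q_D - (29q_D + q_D²) = (78 - q_D)q_D - (29q_D + q_D²).
∂π_D/∂q_D = 49 - 4q_D = 0, so q_D = 49/4.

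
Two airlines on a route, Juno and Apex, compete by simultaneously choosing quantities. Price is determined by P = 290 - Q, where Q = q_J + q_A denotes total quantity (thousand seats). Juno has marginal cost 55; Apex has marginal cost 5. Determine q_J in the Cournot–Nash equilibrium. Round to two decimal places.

Juno's profit: π_J = (290 - Q)q_J - (55q_J). Setting ∂π_J/∂q_J = 0: 235 - 2q_J - (q_A) = 0.
Apex's profit: π_A = (290 - Q)q_A - (5q_A). Setting ∂π_A/∂q_A = 0: 285 - 2q_A - (q_J) = 0.
Rearranging gives the reaction functions q_J = (235 - q_A)/2 and q_A = (285 - q_J)/2.
Substituting one into the other gives q_J = 185/3 and q_A = 335/3.

61.67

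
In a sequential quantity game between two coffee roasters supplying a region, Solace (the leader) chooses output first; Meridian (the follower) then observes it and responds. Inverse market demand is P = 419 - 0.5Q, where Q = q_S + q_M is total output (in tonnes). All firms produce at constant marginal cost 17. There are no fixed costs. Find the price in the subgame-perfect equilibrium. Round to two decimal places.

The follower Meridian best-responds to any q_S: π_M = (419 - 0.5Q)q_M - 17q_M.
∂π_M/∂q_M = 402 - (1/2)q_S - q_M = 0 gives the reaction function q_M = (402 - (1/2)q_S).
The leader anticipates this reaction. Substituting into P = 419 - 0.5Q gives P = 218 - (1/4)q_S, so π_S = (218 - (1/4)q_S)q_S - 17q_S.
The leader's first-order condition 201 - (1/2)q_S = 0 yields q_S = 402.
Then q_M = (402 - (1/2)·402) = 201.
Total output Q = 603, so price P = 419 - (1/2)·603 = 235/2.

117.50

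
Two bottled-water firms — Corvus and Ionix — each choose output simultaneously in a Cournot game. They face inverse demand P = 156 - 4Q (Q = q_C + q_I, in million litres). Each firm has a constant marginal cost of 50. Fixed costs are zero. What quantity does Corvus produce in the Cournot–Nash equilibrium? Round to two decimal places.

A representative firm's profit is π_i = q_i(156 - 4Q) - 50q_i.
First-order condition (treating rivals' output as given): 106 - 8q_i - 4q_j = 0.
With identical firms every q_j equals q_i, so q_j = q_i and 106 = 12q_i, giving q_i = 53/6.

8.83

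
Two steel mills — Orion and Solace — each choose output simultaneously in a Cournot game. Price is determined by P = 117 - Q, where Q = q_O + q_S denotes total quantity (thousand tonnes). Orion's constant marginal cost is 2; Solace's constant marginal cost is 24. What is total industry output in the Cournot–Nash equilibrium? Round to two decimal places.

Orion's profit: π_O = (117 - Q)q_O - (2q_O). Setting ∂π_O/∂q_O = 0: 115 - 2q_O - (q_S) = 0.
Solace's profit: π_S = (117 - Q)q_S - (24q_S). Setting ∂π_S/∂q_S = 0: 93 - 2q_S - (q_O) = 0.
So q_O = (115 - q_S)/2 and q_S = (93 - q_O)/2.
Substituting one into the other gives q_O = 137/3 and q_S = 71/3.
Total output Q = 137/3 + 71/3 = 208/3.

69.33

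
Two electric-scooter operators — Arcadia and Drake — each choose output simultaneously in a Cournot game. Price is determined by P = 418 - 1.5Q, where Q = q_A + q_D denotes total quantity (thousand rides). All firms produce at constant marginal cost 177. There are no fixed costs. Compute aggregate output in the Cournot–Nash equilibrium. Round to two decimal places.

107.11

Each firm earns π_i = (418 - 1.5Q)q_i - 177q_i.
First-order condition (treating rivals' output as given): 241 - 3q_i - (3/2)q_j = 0.
With identical firms every q_j equals q_i, so q_j = q_i and 241 = (9/2)q_i, giving q_i = 482/9.
Total output Q = 482/9 + 482/9 = 964/9.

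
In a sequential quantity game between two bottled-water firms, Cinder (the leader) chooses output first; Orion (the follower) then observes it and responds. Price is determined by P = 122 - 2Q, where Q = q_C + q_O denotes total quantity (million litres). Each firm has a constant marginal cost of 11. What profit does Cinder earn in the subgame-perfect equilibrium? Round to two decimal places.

Solve by backward induction. Given q_C, the follower Orion maximises π_O = (122 - 2q_C - 2q_O)q_O - 11q_O.
∂π_O/∂q_O = 111 - 2q_C - 4q_O = 0 gives the reaction function q_O = (111 - 2q_C)/4.
Cinder substitutes q_O(q_C) into its own profit: π_C = q_C(122 - 2q_C - (111 - 2q_C)/2) - 11q_C = (133/2 - q_C)q_C - 11q_C.
Maximising: ∂π_C/∂q_C = 111/2 - 2q_C = 0, giving q_C = 111/4.
Then q_O = (111 - 2·(111/4))/4 = 111/8.
Price P = 122 - 2·(333/8) = 155/4.
Cinder's profit: (155/4 - 11)·(111/4) = 770.0625.

770.06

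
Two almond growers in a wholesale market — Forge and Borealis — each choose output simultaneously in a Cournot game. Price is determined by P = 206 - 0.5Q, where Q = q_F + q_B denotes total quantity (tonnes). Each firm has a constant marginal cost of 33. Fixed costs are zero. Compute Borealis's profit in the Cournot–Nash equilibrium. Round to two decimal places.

A representative firm's profit is π_i = q_i(206 - 0.5Q) - 33q_i.
First-order condition (treating rivals' output as given): 173 - q_i - (1/2)q_j = 0.
By symmetry each firm produces the same amount; substituting q_j = q_i yields q_i = 173/(3/2) = 346/3.
Price P = 206 - (1/2)·(692/3) = 272/3.
Borealis's profit: (272/3 - 33)·(346/3) = 6650.8889.

6650.89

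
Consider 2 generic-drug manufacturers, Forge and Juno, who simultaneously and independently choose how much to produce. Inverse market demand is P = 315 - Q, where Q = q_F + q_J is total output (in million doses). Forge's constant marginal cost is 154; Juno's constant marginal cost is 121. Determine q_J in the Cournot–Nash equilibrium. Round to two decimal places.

75.67

Forge's profit: π_F = (315 - Q)q_F - (154q_F). Setting ∂π_F/∂q_F = 0: 161 - 2q_F - (q_J) = 0.
Juno's profit: π_J = (315 - Q)q_J - (121q_J). Setting ∂π_J/∂q_J = 0: 194 - 2q_J - (q_F) = 0.
Rearranging gives the reaction functions q_F = (161 - q_J)/2 and q_J = (194 - q_F)/2.
Solving the pair: q_F = 128/3, q_J = 227/3.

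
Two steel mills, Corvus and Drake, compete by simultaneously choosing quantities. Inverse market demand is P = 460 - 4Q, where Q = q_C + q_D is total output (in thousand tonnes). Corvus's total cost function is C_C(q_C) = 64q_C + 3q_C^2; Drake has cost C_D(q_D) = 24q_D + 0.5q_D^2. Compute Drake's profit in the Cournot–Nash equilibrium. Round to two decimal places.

Corvus's profit: π_C = (460 - 4Q)q_C - (64q_C + 3q_C²). Setting ∂π_C/∂q_C = 0: 396 - 14q_C - 4(q_D) = 0.
Drake's profit: π_D = (460 - 4Q)q_D - (24q_D + (1/2)q_D²). Setting ∂π_D/∂q_D = 0: 436 - 9q_D - 4(q_C) = 0.
Best responses: q_C = (396 - 4q_D)/14, q_D = (436 - 4q_C)/9.
Solving the pair: q_C = 182/11, q_D = 452/11.
Price P = 460 - 4·(634/11) = 229.4545.
Drake's profit: 229.4545·(452/11) - 24·(452/11) - (1/2)(452/11)² = 7598.0826.

7598.08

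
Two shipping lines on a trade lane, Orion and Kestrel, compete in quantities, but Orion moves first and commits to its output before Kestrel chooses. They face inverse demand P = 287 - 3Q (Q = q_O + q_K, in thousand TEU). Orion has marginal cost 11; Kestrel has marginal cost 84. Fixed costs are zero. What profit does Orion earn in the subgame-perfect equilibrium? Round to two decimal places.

5075.04

Solve by backward induction. Given q_O, the follower Kestrel maximises π_K = (287 - 3q_O - 3q_K)q_K - 84q_K.
Follower FOC: 203 - 3q_O - 6q_K = 0, so q_K(q_O) = (203 - 3q_O)/6.
Orion substitutes q_K(q_O) into its own profit: π_O = q_O(287 - 3q_O - (203 - 3q_O)/2) - 11q_O = (371/2 - (3/2)q_O)q_O - 11q_O.
Maximising: ∂π_O/∂q_O = 349/2 - 3q_O = 0, giving q_O = 349/6.
Then q_K = (203 - 3·(349/6))/6 = 19/4.
Price P = 287 - 3·(755/12) = 393/4.
Orion's profit: (393/4 - 11)·(349/6) = 5075.0417.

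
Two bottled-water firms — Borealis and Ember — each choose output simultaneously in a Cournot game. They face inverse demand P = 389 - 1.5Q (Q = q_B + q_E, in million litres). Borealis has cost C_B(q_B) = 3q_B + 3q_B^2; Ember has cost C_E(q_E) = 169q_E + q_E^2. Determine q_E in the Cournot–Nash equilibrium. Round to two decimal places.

32.77

Borealis's profit: π_B = (389 - 1.5Q)q_B - (3q_B + 3q_B²). Setting ∂π_B/∂q_B = 0: 386 - 9q_B - (3/2)(q_E) = 0.
Ember's profit: π_E = (389 - 1.5Q)q_E - (169q_E + q_E²). Setting ∂π_E/∂q_E = 0: 220 - 5q_E - (3/2)(q_B) = 0.
So q_B = (386 - (3/2)q_E)/9 and q_E = (220 - (3/2)q_B)/5.
Substituting one into the other gives q_B = 37.4269 and q_E = 1868/57.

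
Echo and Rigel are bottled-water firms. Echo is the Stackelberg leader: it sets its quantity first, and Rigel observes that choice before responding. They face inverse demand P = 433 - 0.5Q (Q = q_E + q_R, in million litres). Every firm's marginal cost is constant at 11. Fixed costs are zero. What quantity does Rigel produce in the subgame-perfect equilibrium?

Solve by backward induction. Given q_E, the follower Rigel maximises π_R = (433 - (1/2)q_E - (1/2)q_R)q_R - 11q_R.
∂π_R/∂q_R = 422 - (1/2)q_E - q_R = 0 gives the reaction function q_R = (422 - (1/2)q_E).
The leader anticipates this reaction. Substituting into P = 433 - 0.5Q gives P = 222 - (1/4)q_E, so π_E = (222 - (1/4)q_E)q_E - 11q_E.
The leader's first-order condition 211 - (1/2)q_E = 0 yields q_E = 422.
Then q_R = (422 - (1/2)·422) = 211.

211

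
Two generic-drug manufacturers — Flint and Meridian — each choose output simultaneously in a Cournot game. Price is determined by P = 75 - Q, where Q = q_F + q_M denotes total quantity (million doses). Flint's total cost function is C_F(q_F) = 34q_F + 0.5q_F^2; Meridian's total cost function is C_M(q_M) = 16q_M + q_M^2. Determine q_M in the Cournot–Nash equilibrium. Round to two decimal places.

12.36

Flint's profit: π_F = (75 - Q)q_F - (34q_F + (1/2)q_F²). Setting ∂π_F/∂q_F = 0: 41 - 3q_F - (q_M) = 0.
Meridian's profit: π_M = (75 - Q)q_M - (16q_M + q_M²). Setting ∂π_M/∂q_M = 0: 59 - 4q_M - (q_F) = 0.
Rearranging gives the reaction functions q_F = (41 - q_M)/3 and q_M = (59 - q_F)/4.
Solving the pair: q_F = 105/11, q_M = 136/11.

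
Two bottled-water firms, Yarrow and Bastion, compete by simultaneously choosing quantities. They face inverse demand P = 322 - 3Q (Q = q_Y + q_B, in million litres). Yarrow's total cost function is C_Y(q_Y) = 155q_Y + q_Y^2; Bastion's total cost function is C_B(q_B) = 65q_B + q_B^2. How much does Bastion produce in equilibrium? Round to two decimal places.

28.27

Yarrow's profit: π_Y = (322 - 3Q)q_Y - (155q_Y + q_Y²). Setting ∂π_Y/∂q_Y = 0: 167 - 8q_Y - 3(q_B) = 0.
Bastion's profit: π_B = (322 - 3Q)q_B - (65q_B + q_B²). Setting ∂π_B/∂q_B = 0: 257 - 8q_B - 3(q_Y) = 0.
Rearranging gives the reaction functions q_Y = (167 - 3q_B)/8 and q_B = (257 - 3q_Y)/8.
Solving the pair: q_Y = 113/11, q_B = 311/11.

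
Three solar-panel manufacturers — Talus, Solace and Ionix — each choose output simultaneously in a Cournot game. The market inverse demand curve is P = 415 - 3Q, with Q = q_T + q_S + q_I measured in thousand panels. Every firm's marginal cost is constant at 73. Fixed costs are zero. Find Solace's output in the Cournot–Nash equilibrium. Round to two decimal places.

28.50

A representative firm's profit is π_i = q_i(415 - 3Q) - 73q_i.
Setting ∂π_i/∂q_i = 0 with rivals' quantities fixed: 342 - 6q_i - 3·Σ_{j≠i} q_j = 0.
With identical firms every q_j equals q_i, so Σ_{j≠i} q_j = 2q_i and 342 = 12q_i, giving q_i = 57/2.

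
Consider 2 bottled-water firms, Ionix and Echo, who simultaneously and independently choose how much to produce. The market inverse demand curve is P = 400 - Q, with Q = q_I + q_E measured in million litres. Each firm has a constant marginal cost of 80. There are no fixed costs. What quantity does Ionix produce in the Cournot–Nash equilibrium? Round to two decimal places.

106.67

Each firm earns π_i = (400 - Q)q_i - 80q_i.
Setting ∂π_i/∂q_i = 0 with rivals' quantities fixed: 320 - 2q_i - q_j = 0.
By symmetry each firm produces the same amount; substituting q_j = q_i yields q_i = 320/3.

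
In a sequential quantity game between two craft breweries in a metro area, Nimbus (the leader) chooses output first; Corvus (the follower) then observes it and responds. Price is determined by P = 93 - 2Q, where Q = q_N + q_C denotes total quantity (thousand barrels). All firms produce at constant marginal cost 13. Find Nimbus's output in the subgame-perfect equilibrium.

Solve by backward induction. Given q_N, the follower Corvus maximises π_C = (93 - 2q_N - 2q_C)q_C - 13q_C.
∂π_C/∂q_C = 80 - 2q_N - 4q_C = 0 gives the reaction function q_C = (80 - 2q_N)/4.
The leader anticipates this reaction. Substituting into P = 93 - 2Q gives P = 53 - q_N, so π_N = (53 - q_N)q_N - 13q_N.
Leader FOC: 40 - 2q_N = 0, so q_N = 20.
Then q_C = (80 - 2·20)/4 = 10.

20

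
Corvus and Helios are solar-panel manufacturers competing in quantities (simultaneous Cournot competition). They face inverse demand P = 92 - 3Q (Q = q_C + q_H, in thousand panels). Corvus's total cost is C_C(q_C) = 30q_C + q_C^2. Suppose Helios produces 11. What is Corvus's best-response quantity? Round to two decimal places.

3.63

With the rival's output fixed at 11, Corvus's profit is π_C = (92 - 3·11 - 3q_C)q_C - (30q_C + q_C²) = (59 - 3q_C)q_C - (30q_C + q_C²).
∂π_C/∂q_C = 29 - 8q_C = 0, so q_C = 29/8.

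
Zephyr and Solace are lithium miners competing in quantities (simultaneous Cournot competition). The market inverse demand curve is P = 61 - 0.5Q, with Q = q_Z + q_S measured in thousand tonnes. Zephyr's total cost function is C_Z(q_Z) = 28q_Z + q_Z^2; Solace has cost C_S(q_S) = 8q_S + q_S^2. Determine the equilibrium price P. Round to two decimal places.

Zephyr's profit: π_Z = (61 - 0.5Q)q_Z - (28q_Z + q_Z²). Setting ∂π_Z/∂q_Z = 0: 33 - 3q_Z - (1/2)(q_S) = 0.
Solace's first-order condition: 53 - 3q_S - (1/2)(q_Z) = 0.
Best responses: q_Z = (33 - (1/2)q_S)/3, q_S = (53 - (1/2)q_Z)/3.
Solving the pair: q_Z = 58/7, q_S = 114/7.
Total output Q = 172/7, so price P = 61 - (1/2)·(172/7) = 341/7.

48.71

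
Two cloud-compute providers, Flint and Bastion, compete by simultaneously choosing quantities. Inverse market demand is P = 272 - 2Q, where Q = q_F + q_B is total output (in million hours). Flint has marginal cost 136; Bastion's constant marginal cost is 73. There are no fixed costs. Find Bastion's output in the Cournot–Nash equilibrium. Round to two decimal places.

Flint's profit: π_F = (272 - 2Q)q_F - (136q_F). Setting ∂π_F/∂q_F = 0: 136 - 4q_F - 2(q_B) = 0.
Bastion's profit: π_B = (272 - 2Q)q_B - (73q_B). Setting ∂π_B/∂q_B = 0: 199 - 4q_B - 2(q_F) = 0.
So q_F = (136 - 2q_B)/4 and q_B = (199 - 2q_F)/4.
Solving the pair: q_F = 73/6, q_B = 131/3.

43.67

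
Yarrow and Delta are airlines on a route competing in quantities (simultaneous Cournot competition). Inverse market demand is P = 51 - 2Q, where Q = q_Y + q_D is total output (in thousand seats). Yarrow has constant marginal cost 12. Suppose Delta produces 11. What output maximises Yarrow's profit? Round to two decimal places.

With the rival's output fixed at 11, Yarrow's profit is π_Y = (51 - 2·11 - 2q_Y)q_Y - (12q_Y) = (29 - 2q_Y)q_Y - (12q_Y).
∂π_Y/∂q_Y = 17 - 4q_Y = 0, so q_Y = 17/4.

4.25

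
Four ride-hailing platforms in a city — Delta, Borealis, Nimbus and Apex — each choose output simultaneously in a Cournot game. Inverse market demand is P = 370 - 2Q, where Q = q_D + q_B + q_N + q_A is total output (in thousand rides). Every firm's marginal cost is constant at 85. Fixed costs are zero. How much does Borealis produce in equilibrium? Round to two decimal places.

28.50

Each firm earns π_i = (370 - 2Q)q_i - 85q_i.
Setting ∂π_i/∂q_i = 0 with rivals' quantities fixed: 285 - 4q_i - 2·Σ_{j≠i} q_j = 0.
With identical firms every q_j equals q_i, so Σ_{j≠i} q_j = 3q_i and 285 = 10q_i, giving q_i = 57/2.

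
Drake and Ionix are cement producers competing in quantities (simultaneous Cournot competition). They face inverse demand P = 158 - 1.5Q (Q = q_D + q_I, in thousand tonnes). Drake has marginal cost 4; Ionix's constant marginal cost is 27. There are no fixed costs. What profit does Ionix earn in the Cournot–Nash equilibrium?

864

Drake's profit: π_D = (158 - 1.5Q)q_D - (4q_D). Setting ∂π_D/∂q_D = 0: 154 - 3q_D - (3/2)(q_I) = 0.
Ionix's profit: π_I = (158 - 1.5Q)q_I - (27q_I). Setting ∂π_I/∂q_I = 0: 131 - 3q_I - (3/2)(q_D) = 0.
Rearranging gives the reaction functions q_D = (154 - (3/2)q_I)/3 and q_I = (131 - (3/2)q_D)/3.
Solving the pair: q_D = 118/3, q_I = 24.
Price P = 158 - (3/2)·(190/3) = 63.
Ionix's profit: (63 - 27)·24 = 864.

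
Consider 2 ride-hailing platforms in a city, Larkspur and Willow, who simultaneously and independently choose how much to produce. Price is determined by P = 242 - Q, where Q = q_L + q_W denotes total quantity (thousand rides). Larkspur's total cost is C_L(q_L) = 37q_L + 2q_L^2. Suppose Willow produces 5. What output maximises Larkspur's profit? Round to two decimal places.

With the rival's output fixed at 5, Larkspur's profit is π_L = (242 - 5 - q_L)q_L - (37q_L + 2q_L²) = (237 - q_L)q_L - (37q_L + 2q_L²).
∂π_L/∂q_L = 200 - 6q_L = 0, so q_L = 100/3.

33.33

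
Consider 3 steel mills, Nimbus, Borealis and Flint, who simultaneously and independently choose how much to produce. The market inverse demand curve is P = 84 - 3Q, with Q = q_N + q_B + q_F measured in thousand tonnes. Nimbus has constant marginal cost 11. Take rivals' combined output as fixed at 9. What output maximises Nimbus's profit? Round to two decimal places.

7.67

With rivals' combined output fixed at 9, Nimbus's profit is π_N = (84 - 3·9 - 3q_N)q_N - (11q_N) = (57 - 3q_N)q_N - (11q_N).
∂π_N/∂q_N = 46 - 6q_N = 0, so q_N = 23/3.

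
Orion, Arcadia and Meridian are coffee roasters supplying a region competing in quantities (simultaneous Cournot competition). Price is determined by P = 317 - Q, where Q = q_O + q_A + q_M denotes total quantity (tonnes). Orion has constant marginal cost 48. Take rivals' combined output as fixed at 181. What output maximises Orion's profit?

44

With rivals' combined output fixed at 181, Orion's profit is π_O = (317 - 181 - q_O)q_O - (48q_O) = (136 - q_O)q_O - (48q_O).
∂π_O/∂q_O = 88 - 2q_O = 0, so q_O = 44.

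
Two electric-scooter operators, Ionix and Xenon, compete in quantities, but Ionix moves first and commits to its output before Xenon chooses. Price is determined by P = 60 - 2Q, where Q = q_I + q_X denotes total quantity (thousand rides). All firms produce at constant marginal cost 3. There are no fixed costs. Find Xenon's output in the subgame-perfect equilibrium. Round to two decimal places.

The follower Xenon best-responds to any q_I: π_X = (60 - 2Q)q_X - 3q_X.
∂π_X/∂q_X = 57 - 2q_I - 4q_X = 0 gives the reaction function q_X = (57 - 2q_I)/4.
The leader anticipates this reaction. Substituting into P = 60 - 2Q gives P = 63/2 - q_I, so π_I = (63/2 - q_I)q_I - 3q_I.
Leader FOC: 57/2 - 2q_I = 0, so q_I = 57/4.
Then q_X = (57 - 2·(57/4))/4 = 57/8.

7.13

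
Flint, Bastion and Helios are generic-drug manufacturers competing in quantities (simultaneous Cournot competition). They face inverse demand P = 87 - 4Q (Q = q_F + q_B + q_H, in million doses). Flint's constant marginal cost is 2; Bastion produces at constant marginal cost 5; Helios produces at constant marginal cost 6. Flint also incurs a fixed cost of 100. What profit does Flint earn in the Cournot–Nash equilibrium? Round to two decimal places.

Flint's profit: π_F = (87 - 4Q)q_F - (2q_F). Setting ∂π_F/∂q_F = 0: 85 - 8q_F - 4(q_B + q_H) = 0.
Bastion's profit: π_B = (87 - 4Q)q_B - (5q_B). Setting ∂π_B/∂q_B = 0: 82 - 8q_B - 4(q_F + q_H) = 0.
Helios's profit: π_H = (87 - 4Q)q_H - (6q_H). Setting ∂π_H/∂q_H = 0: 81 - 8q_H - 4(q_F + q_B) = 0.
Adding the 3 first-order conditions: 248 − 16Q = 0, so Q = 31/2.
Back-substituting: q_F = (85 − 62)/4 = 23/4, q_B = (82 − 62)/4 = 5, q_H = (81 − 62)/4 = 19/4.
Price P = 87 - 4·(31/2) = 25.
Flint's profit: (25 - 2)·(23/4) - 100 = 129/4.

32.25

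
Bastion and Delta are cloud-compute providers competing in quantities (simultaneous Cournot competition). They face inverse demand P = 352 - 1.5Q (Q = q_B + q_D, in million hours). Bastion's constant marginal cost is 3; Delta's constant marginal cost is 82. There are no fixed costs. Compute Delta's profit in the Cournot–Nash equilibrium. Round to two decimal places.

2702.30

Bastion's profit: π_B = (352 - 1.5Q)q_B - (3q_B). Setting ∂π_B/∂q_B = 0: 349 - 3q_B - (3/2)(q_D) = 0.
Delta's profit: π_D = (352 - 1.5Q)q_D - (82q_D). Setting ∂π_D/∂q_D = 0: 270 - 3q_D - (3/2)(q_B) = 0.
Rearranging gives the reaction functions q_B = (349 - (3/2)q_D)/3 and q_D = (270 - (3/2)q_B)/3.
Substituting one into the other gives q_B = 856/9 and q_D = 382/9.
Price P = 352 - (3/2)·(1238/9) = 437/3.
Delta's profit: (437/3 - 82)·(382/9) = 2702.2963.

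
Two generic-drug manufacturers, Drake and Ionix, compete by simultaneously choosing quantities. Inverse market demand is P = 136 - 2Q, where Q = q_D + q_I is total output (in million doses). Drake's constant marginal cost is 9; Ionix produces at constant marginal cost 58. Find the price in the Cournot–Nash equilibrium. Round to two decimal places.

Drake's profit: π_D = (136 - 2Q)q_D - (9q_D). Setting ∂π_D/∂q_D = 0: 127 - 4q_D - 2(q_I) = 0.
Ionix's profit: π_I = (136 - 2Q)q_I - (58q_I). Setting ∂π_I/∂q_I = 0: 78 - 4q_I - 2(q_D) = 0.
Best responses: q_D = (127 - 2q_I)/4, q_I = (78 - 2q_D)/4.
Substituting one into the other gives q_D = 88/3 and q_I = 29/6.
Total output Q = 205/6, so price P = 136 - 2·(205/6) = 203/3.

67.67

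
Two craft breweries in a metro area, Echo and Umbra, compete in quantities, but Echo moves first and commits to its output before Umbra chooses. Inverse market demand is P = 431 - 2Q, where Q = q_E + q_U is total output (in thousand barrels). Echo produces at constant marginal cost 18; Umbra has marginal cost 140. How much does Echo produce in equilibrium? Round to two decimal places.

The follower Umbra best-responds to any q_E: π_U = (431 - 2Q)q_U - 140q_U.
Setting the follower's marginal profit to zero, 291 - 2q_E - 4q_U = 0, i.e. q_U = (291 - 2q_E)/4.
The leader anticipates this reaction. Substituting into P = 431 - 2Q gives P = 571/2 - q_E, so π_E = (571/2 - q_E)q_E - 18q_E.
The leader's first-order condition 535/2 - 2q_E = 0 yields q_E = 535/4.
Then q_U = (291 - 2·(535/4))/4 = 47/8.

133.75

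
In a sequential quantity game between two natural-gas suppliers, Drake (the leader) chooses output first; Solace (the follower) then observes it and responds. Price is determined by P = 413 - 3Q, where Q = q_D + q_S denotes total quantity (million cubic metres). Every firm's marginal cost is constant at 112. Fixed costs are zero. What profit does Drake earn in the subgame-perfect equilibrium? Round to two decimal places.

The follower Solace best-responds to any q_D: π_S = (413 - 3Q)q_S - 112q_S.
∂π_S/∂q_S = 301 - 3q_D - 6q_S = 0 gives the reaction function q_S = (301 - 3q_D)/6.
The leader anticipates this reaction. Substituting into P = 413 - 3Q gives P = 525/2 - (3/2)q_D, so π_D = (525/2 - (3/2)q_D)q_D - 112q_D.
The leader's first-order condition 301/2 - 3q_D = 0 yields q_D = 301/6.
Then q_S = (301 - 3·(301/6))/6 = 301/12.
Price P = 413 - 3·(301/4) = 749/4.
Drake's profit: (749/4 - 112)·(301/6) = 3775.0417.

3775.04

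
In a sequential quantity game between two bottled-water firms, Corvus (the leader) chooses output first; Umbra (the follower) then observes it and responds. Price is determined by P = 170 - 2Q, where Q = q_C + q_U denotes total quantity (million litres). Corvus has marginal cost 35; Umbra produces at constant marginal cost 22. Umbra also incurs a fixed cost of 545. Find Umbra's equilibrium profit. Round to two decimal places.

401.13

Solve by backward induction. Given q_C, the follower Umbra maximises π_U = (170 - 2q_C - 2q_U)q_U - 22q_U.
Setting the follower's marginal profit to zero, 148 - 2q_C - 4q_U = 0, i.e. q_U = (148 - 2q_C)/4.
The leader anticipates this reaction. Substituting into P = 170 - 2Q gives P = 96 - q_C, so π_C = (96 - q_C)q_C - 35q_C.
Maximising: ∂π_C/∂q_C = 61 - 2q_C = 0, giving q_C = 61/2.
Then q_U = (148 - 2·(61/2))/4 = 87/4.
Price P = 170 - 2·(209/4) = 131/2.
Umbra's profit: (131/2 - 22)·(87/4) - 545 = 401.1250.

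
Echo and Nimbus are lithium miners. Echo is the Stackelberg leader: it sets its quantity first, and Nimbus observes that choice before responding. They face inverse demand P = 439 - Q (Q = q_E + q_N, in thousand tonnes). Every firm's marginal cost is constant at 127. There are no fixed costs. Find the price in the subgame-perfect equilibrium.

Solve by backward induction. Given q_E, the follower Nimbus maximises π_N = (439 - q_E - q_N)q_N - 127q_N.
∂π_N/∂q_N = 312 - q_E - 2q_N = 0 gives the reaction function q_N = (312 - q_E)/2.
The leader anticipates this reaction. Substituting into P = 439 - Q gives P = 283 - (1/2)q_E, so π_E = (283 - (1/2)q_E)q_E - 127q_E.
Leader FOC: 156 - q_E = 0, so q_E = 156.
Then q_N = (312 - 156)/2 = 78.
Total output Q = 234, so price P = 439 - 234 = 205.

205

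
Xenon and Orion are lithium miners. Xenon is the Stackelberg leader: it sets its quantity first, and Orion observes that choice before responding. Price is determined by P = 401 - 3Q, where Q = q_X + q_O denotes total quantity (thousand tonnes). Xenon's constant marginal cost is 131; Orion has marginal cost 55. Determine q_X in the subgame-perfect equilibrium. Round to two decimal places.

The follower Orion best-responds to any q_X: π_O = (401 - 3Q)q_O - 55q_O.
∂π_O/∂q_O = 346 - 3q_X - 6q_O = 0 gives the reaction function q_O = (346 - 3q_X)/6.
The leader anticipates this reaction. Substituting into P = 401 - 3Q gives P = 228 - (3/2)q_X, so π_X = (228 - (3/2)q_X)q_X - 131q_X.
The leader's first-order condition 97 - 3q_X = 0 yields q_X = 97/3.
Then q_O = (346 - 3·(97/3))/6 = 83/2.

32.33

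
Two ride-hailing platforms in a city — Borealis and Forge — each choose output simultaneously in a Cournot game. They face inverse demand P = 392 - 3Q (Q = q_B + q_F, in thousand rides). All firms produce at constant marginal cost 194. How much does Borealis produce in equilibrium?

22

A representative firm's profit is π_i = q_i(392 - 3Q) - 194q_i.
First-order condition (treating rivals' output as given): 198 - 6q_i - 3q_j = 0.
With identical firms every q_j equals q_i, so q_j = q_i and 198 = 9q_i, giving q_i = 22.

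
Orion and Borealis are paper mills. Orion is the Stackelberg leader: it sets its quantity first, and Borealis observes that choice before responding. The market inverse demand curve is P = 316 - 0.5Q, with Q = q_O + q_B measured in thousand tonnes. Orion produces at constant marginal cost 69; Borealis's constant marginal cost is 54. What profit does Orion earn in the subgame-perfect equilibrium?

Solve by backward induction. Given q_O, the follower Borealis maximises π_B = (316 - (1/2)q_O - (1/2)q_B)q_B - 54q_B.
Follower FOC: 262 - (1/2)q_O - q_B = 0, so q_B(q_O) = (262 - (1/2)q_O).
Orion substitutes q_B(q_O) into its own profit: π_O = q_O(316 - (1/2)q_O - (262 - (1/2)q_O)/2) - 69q_O = (185 - (1/4)q_O)q_O - 69q_O.
Leader FOC: 116 - (1/2)q_O = 0, so q_O = 232.
Then q_B = (262 - (1/2)·232) = 146.
Price P = 316 - (1/2)·378 = 127.
Orion's profit: (127 - 69)·232 = 13456.

13456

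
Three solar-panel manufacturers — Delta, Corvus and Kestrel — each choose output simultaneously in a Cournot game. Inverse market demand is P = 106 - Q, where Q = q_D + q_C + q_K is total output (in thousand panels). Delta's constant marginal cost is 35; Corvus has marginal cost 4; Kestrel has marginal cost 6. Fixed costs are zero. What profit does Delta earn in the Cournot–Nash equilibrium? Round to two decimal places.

Delta's profit: π_D = (106 - Q)q_D - (35q_D). Setting ∂π_D/∂q_D = 0: 71 - 2q_D - (q_C + q_K) = 0.
Corvus's profit: π_C = (106 - Q)q_C - (4q_C). Setting ∂π_C/∂q_C = 0: 102 - 2q_C - (q_D + q_K) = 0.
Kestrel's profit: π_K = (106 - Q)q_K - (6q_K). Setting ∂π_K/∂q_K = 0: 100 - 2q_K - (q_D + q_C) = 0.
Adding the 3 conditions: 273 − 2Q − 2Q = 0, i.e. Q = 273/4.
Back-substituting: q_D = (71 − 273/4) = 11/4, q_C = (102 − 273/4) = 135/4, q_K = (100 − 273/4) = 127/4.
Price P = 106 - 273/4 = 151/4.
Delta's profit: (151/4 - 35)·(11/4) = 121/16.

7.56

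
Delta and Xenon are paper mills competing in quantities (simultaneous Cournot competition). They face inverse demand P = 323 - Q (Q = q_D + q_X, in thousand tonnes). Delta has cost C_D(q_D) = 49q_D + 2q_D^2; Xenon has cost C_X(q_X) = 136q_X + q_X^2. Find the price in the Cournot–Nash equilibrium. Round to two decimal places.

246.61

Delta's profit: π_D = (323 - Q)q_D - (49q_D + 2q_D²). Setting ∂π_D/∂q_D = 0: 274 - 6q_D - (q_X) = 0.
Xenon's profit: π_X = (323 - Q)q_X - (136q_X + q_X²). Setting ∂π_X/∂q_X = 0: 187 - 4q_X - (q_D) = 0.
Rearranging gives the reaction functions q_D = (274 - q_X)/6 and q_X = (187 - q_D)/4.
Solving the pair: q_D = 909/23, q_X = 848/23.
Total output Q = 1757/23, so price P = 323 - 1757/23 = 246.6087.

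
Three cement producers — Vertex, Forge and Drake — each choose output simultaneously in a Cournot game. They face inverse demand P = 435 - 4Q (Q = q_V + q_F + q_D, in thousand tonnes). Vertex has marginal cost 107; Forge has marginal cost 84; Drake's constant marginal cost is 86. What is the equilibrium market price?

Vertex's profit: π_V = (435 - 4Q)q_V - (107q_V). Setting ∂π_V/∂q_V = 0: 328 - 8q_V - 4(q_F + q_D) = 0.
Forge's first-order condition: 351 - 8q_F - 4(q_V + q_D) = 0.
Drake's profit: π_D = (435 - 4Q)q_D - (86q_D). Setting ∂π_D/∂q_D = 0: 349 - 8q_D - 4(q_V + q_F) = 0.
Adding the 3 first-order conditions: 1028 − 16Q = 0, so Q = 257/4.
Back-substituting: q_V = (328 − 257)/4 = 71/4, q_F = (351 − 257)/4 = 47/2, q_D = (349 − 257)/4 = 23.
Total output Q = 257/4, so price P = 435 - 4·(257/4) = 178.

178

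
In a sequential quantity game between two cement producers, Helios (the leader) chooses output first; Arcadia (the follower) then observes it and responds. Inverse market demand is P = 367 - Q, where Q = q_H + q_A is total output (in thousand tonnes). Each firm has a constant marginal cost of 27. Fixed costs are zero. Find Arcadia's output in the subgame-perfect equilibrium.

85

Solve by backward induction. Given q_H, the follower Arcadia maximises π_A = (367 - q_H - q_A)q_A - 27q_A.
∂π_A/∂q_A = 340 - q_H - 2q_A = 0 gives the reaction function q_A = (340 - q_H)/2.
The leader anticipates this reaction. Substituting into P = 367 - Q gives P = 197 - (1/2)q_H, so π_H = (197 - (1/2)q_H)q_H - 27q_H.
Maximising: ∂π_H/∂q_H = 170 - q_H = 0, giving q_H = 170.
Then q_A = (340 - 170)/2 = 85.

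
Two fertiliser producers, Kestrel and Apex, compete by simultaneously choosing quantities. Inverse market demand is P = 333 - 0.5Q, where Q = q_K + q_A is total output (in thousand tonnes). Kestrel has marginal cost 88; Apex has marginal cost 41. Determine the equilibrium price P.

154

Kestrel's profit: π_K = (333 - 0.5Q)q_K - (88q_K). Setting ∂π_K/∂q_K = 0: 245 - q_K - (1/2)(q_A) = 0.
Apex's first-order condition: 292 - q_A - (1/2)(q_K) = 0.
Best responses: q_K = (245 - (1/2)q_A), q_A = (292 - (1/2)q_K).
Substituting one into the other gives q_K = 132 and q_A = 226.
Total output Q = 358, so price P = 333 - (1/2)·358 = 154.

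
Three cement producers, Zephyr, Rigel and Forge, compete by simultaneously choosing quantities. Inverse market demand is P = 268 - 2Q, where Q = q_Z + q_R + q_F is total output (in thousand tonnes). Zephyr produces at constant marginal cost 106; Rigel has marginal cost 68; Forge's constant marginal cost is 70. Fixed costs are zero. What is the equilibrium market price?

128

Zephyr's profit: π_Z = (268 - 2Q)q_Z - (106q_Z). Setting ∂π_Z/∂q_Z = 0: 162 - 4q_Z - 2(q_R + q_F) = 0.
Rigel's first-order condition: 200 - 4q_R - 2(q_Z + q_F) = 0.
Forge's profit: π_F = (268 - 2Q)q_F - (70q_F). Setting ∂π_F/∂q_F = 0: 198 - 4q_F - 2(q_Z + q_R) = 0.
Adding the 3 conditions: 560 − 4Q − 4Q = 0, i.e. Q = 70.
Back-substituting: q_Z = (162 − 140)/2 = 11, q_R = (200 − 140)/2 = 30, q_F = (198 − 140)/2 = 29.
Total output Q = 70, so price P = 268 - 2·70 = 128.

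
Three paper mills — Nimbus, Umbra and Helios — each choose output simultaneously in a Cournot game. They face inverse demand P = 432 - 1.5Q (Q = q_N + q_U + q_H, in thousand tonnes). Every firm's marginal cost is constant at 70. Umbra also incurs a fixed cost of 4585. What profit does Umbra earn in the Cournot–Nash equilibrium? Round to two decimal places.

875.17

Each firm earns π_i = (432 - 1.5Q)q_i - 70q_i.
Setting ∂π_i/∂q_i = 0 with rivals' quantities fixed: 362 - 3q_i - (3/2)·Σ_{j≠i} q_j = 0.
With identical firms every q_j equals q_i, so Σ_{j≠i} q_j = 2q_i and 362 = 6q_i, giving q_i = 181/3.
Price P = 432 - (3/2)·181 = 321/2.
Umbra's profit: (321/2 - 70)·(181/3) - 4585 = 875.1667.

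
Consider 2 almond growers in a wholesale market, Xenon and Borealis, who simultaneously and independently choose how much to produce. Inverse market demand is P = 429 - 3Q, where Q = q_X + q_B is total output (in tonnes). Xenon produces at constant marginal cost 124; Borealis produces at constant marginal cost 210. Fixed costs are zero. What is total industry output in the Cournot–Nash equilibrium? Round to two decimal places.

58.22

Xenon's profit: π_X = (429 - 3Q)q_X - (124q_X). Setting ∂π_X/∂q_X = 0: 305 - 6q_X - 3(q_B) = 0.
Borealis's profit: π_B = (429 - 3Q)q_B - (210q_B). Setting ∂π_B/∂q_B = 0: 219 - 6q_B - 3(q_X) = 0.
Rearranging gives the reaction functions q_X = (305 - 3q_B)/6 and q_B = (219 - 3q_X)/6.
Substituting one into the other gives q_X = 391/9 and q_B = 133/9.
Total output Q = 391/9 + 133/9 = 524/9.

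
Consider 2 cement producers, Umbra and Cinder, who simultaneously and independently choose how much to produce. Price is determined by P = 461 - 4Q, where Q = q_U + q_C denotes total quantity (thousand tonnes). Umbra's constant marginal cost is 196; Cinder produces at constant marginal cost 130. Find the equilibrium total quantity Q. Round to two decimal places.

49.67

Umbra's profit: π_U = (461 - 4Q)q_U - (196q_U). Setting ∂π_U/∂q_U = 0: 265 - 8q_U - 4(q_C) = 0.
Cinder's first-order condition: 331 - 8q_C - 4(q_U) = 0.
Rearranging gives the reaction functions q_U = (265 - 4q_C)/8 and q_C = (331 - 4q_U)/8.
Solving the pair: q_U = 199/12, q_C = 397/12.
Total output Q = 199/12 + 397/12 = 149/3.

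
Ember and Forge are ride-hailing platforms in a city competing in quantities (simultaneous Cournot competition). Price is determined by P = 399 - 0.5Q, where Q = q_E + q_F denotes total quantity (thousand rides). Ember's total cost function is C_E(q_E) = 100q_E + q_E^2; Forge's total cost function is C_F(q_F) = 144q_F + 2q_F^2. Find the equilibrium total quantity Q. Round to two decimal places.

Ember's profit: π_E = (399 - 0.5Q)q_E - (100q_E + q_E²). Setting ∂π_E/∂q_E = 0: 299 - 3q_E - (1/2)(q_F) = 0.
Forge's first-order condition: 255 - 5q_F - (1/2)(q_E) = 0.
Rearranging gives the reaction functions q_E = (299 - (1/2)q_F)/3 and q_F = (255 - (1/2)q_E)/5.
Solving the pair: q_E = 92.7119, q_F = 41.7288.
Total output Q = 92.7119 + 41.7288 = 134.4407.

134.44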